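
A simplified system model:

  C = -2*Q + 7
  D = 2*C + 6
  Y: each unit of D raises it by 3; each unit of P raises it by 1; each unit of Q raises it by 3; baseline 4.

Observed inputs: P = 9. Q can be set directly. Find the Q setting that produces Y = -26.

Substituting into the D equation gives D = -4*Q + 20.
Substituting into the Y equation gives Y = -9*Q + 73.
Solve -9*Q + 73 = -26: Q = (-26 - 73) / -9 = 11.

Q = 11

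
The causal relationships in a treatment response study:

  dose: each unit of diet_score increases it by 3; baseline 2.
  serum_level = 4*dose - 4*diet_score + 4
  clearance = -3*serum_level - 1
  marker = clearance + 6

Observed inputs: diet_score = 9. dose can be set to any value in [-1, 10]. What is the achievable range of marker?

Intervening on dose fixes its value directly, overriding its dependence on diet_score.
Substituting into the serum_level equation gives serum_level = 4*dose - 32.
So clearance = -12*dose + 95.
marker becomes -12*dose + 101.
Linear in dose, so extremes are at the endpoints: dose = -1 gives marker = 113; dose = 10 gives marker = -19.

-19 to 113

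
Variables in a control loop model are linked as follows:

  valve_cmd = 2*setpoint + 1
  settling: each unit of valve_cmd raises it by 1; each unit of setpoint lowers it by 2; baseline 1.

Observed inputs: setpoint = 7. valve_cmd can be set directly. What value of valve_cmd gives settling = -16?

Intervening on valve_cmd fixes its value directly, overriding its dependence on setpoint.
Substituting into the settling equation gives settling = valve_cmd - 13.
Solve valve_cmd - 13 = -16: valve_cmd = (-16 + 13) / 1 = -3.

valve_cmd = -3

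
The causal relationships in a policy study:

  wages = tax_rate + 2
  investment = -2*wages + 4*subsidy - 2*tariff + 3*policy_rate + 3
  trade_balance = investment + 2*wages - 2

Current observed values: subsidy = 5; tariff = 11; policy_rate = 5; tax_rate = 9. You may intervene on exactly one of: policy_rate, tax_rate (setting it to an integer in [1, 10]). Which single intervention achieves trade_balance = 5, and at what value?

Intervening on policy_rate: with other inputs at their observed values, trade_balance = 3*policy_rate - 1. Solving for 5 gives policy_rate = 2, within [1, 10].
Intervening on tax_rate: the paths from tax_rate to trade_balance cancel (net effect zero), leaving trade_balance = 14; 5 is unreachable this way.

set policy_rate = 2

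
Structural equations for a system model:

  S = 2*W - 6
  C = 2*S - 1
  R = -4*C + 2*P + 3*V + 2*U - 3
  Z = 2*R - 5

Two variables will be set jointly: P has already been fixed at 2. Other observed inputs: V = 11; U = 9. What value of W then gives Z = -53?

With P held at 2:
Substituting into the C equation gives C = 4*W - 13.
This gives R = -16*W + 104.
Z becomes -32*W + 203.
Solve -32*W + 203 = -53: W = (-53 - 203) / -32 = 8.

W = 8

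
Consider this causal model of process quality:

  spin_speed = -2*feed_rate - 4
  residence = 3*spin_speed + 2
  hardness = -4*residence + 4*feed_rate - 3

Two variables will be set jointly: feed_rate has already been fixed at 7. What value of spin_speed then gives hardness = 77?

With feed_rate held at 7:
Intervening on spin_speed fixes its value directly, overriding its dependence on feed_rate.
Substituting into the hardness equation gives hardness = -12*spin_speed + 17.
Solve -12*spin_speed + 17 = 77: spin_speed = (77 - 17) / -12 = -5.

spin_speed = -5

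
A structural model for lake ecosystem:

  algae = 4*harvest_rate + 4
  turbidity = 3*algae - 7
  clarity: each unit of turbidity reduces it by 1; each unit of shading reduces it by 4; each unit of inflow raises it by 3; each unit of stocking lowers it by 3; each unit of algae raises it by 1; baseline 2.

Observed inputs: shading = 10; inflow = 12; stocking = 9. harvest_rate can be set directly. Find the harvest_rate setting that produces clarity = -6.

Substituting into the turbidity equation gives turbidity = 12*harvest_rate + 5.
Substituting into the clarity equation gives clarity = -8*harvest_rate - 30.
Solve -8*harvest_rate - 30 = -6: harvest_rate = (-6 + 30) / -8 = -3.

harvest_rate = -3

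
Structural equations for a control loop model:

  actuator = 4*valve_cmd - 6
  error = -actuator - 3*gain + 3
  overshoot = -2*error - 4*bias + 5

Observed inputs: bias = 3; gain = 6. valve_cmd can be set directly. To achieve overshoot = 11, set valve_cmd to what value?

Substituting into the error equation gives error = -4*valve_cmd - 9.
So overshoot = 8*valve_cmd + 11.
Solve 8*valve_cmd + 11 = 11: valve_cmd = (11 - 11) / 8 = 0.

valve_cmd = 0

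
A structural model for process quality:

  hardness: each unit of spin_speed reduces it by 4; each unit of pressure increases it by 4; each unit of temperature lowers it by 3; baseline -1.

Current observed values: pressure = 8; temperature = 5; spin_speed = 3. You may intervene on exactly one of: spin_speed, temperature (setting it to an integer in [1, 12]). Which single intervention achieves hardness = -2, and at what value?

Intervening on spin_speed: hardness = -4*spin_speed + 16. Reaching -2 requires spin_speed = 9/2, not an integer.
Intervening on temperature: with other inputs at their observed values, hardness = -3*temperature + 19. Solving for -2 gives temperature = 7, within [1, 12].

set temperature = 7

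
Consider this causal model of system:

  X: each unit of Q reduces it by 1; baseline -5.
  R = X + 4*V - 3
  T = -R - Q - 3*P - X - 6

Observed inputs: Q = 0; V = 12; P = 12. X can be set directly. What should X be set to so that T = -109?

X = 11

Intervening on X fixes its value directly, overriding its dependence on Q.
Substituting into the R equation gives R = X + 45.
Substituting into the T equation gives T = -2*X - 87.
Solve -2*X - 87 = -109: X = (-109 + 87) / -2 = 11.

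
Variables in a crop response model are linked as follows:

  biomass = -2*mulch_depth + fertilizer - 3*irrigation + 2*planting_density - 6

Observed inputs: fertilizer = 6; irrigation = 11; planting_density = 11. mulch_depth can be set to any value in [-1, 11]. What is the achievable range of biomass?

-33 to -9

Substituting into the biomass equation gives biomass = -2*mulch_depth - 11.
Linear in mulch_depth, so extremes are at the endpoints: mulch_depth = -1 gives biomass = -9; mulch_depth = 11 gives biomass = -33.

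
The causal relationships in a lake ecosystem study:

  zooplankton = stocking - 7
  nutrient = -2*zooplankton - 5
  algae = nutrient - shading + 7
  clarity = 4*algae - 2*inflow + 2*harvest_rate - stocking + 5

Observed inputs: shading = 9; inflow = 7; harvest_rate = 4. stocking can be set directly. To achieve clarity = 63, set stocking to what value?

Substituting into the nutrient equation gives nutrient = -2*stocking + 9.
So algae = -2*stocking + 7.
This gives clarity = -9*stocking + 27.
Solve -9*stocking + 27 = 63: stocking = (63 - 27) / -9 = -4.

stocking = -4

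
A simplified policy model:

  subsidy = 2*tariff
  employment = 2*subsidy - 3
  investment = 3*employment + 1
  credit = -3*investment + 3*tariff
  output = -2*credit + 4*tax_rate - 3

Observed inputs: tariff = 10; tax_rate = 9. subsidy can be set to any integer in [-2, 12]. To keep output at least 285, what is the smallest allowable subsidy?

Intervening on subsidy fixes its value directly, overriding its dependence on tariff.
Substituting into the investment equation gives investment = 6*subsidy - 8.
Substituting into the credit equation gives credit = -18*subsidy + 54.
Substituting into the output equation gives output = 36*subsidy - 75.
Require 36*subsidy - 75 ≥ 285, so subsidy ≥ 10.
The smallest integer in [-2, 12] satisfying this is 10.

subsidy = 10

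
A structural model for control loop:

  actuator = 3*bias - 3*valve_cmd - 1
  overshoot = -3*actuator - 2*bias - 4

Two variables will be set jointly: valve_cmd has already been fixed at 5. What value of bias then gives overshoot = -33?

With valve_cmd held at 5:
Substituting into the actuator equation gives actuator = 3*bias - 16.
overshoot becomes -11*bias + 44.
Solve -11*bias + 44 = -33: bias = (-33 - 44) / -11 = 7.

bias = 7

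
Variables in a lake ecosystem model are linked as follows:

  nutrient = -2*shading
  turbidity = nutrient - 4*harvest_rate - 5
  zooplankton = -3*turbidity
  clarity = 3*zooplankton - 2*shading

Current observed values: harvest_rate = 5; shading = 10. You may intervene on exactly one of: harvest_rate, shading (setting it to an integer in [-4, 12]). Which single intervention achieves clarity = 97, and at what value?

Intervening on harvest_rate: with other inputs at their observed values, clarity = 36*harvest_rate + 205. Solving for 97 gives harvest_rate = -3, within [-4, 12].
Intervening on shading: clarity = 16*shading + 225. Reaching 97 requires shading = -8, outside [-4, 12].

set harvest_rate = -3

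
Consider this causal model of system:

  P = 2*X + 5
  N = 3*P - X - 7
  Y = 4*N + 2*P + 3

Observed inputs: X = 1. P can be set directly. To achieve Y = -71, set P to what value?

P = -3

Intervening on P fixes its value directly, overriding its dependence on X.
Substituting into the N equation gives N = 3*P - 8.
Substituting into the Y equation gives Y = 14*P - 29.
Solve 14*P - 29 = -71: P = (-71 + 29) / 14 = -3.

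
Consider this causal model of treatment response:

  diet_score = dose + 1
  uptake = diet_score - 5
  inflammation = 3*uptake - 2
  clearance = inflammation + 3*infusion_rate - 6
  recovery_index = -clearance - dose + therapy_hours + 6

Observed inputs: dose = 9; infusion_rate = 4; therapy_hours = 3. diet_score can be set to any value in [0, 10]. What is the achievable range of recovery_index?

Intervening on diet_score fixes its value directly, overriding its dependence on dose.
Substituting into the inflammation equation gives inflammation = 3*diet_score - 17.
Substituting into the clearance equation gives clearance = 3*diet_score - 11.
Substituting into the recovery_index equation gives recovery_index = -3*diet_score + 11.
Linear in diet_score, so extremes are at the endpoints: diet_score = 0 gives recovery_index = 11; diet_score = 10 gives recovery_index = -19.

-19 to 11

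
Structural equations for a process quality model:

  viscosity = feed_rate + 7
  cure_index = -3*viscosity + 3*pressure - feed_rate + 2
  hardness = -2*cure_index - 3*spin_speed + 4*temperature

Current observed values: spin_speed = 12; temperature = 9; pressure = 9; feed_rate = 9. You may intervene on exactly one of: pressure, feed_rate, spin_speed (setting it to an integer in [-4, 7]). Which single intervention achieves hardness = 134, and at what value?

Intervening on pressure: with other inputs at their observed values, hardness = -6*pressure + 110. Solving for 134 gives pressure = -4, within [-4, 7].
Intervening on feed_rate: hardness = 8*feed_rate - 16. Reaching 134 requires feed_rate = 75/4, not an integer.
Intervening on spin_speed: hardness = -3*spin_speed + 92. Reaching 134 requires spin_speed = -14, outside [-4, 7].

set pressure = -4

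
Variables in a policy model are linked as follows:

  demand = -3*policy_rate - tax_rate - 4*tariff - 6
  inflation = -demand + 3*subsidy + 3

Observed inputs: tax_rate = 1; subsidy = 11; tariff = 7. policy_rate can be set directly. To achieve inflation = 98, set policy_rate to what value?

Substituting into the demand equation gives demand = -3*policy_rate - 35.
inflation becomes 3*policy_rate + 71.
Solve 3*policy_rate + 71 = 98: policy_rate = (98 - 71) / 3 = 9.

policy_rate = 9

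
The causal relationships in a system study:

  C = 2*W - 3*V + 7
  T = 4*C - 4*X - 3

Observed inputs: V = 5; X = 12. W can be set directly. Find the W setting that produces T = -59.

Substituting into the C equation gives C = 2*W - 8.
Substituting into the T equation gives T = 8*W - 83.
Solve 8*W - 83 = -59: W = (-59 + 83) / 8 = 3.

W = 3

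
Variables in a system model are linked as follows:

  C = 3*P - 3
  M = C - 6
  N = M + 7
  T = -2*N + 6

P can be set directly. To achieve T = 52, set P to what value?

Substituting into the M equation gives M = 3*P - 9.
Substituting into the N equation gives N = 3*P - 2.
T becomes -6*P + 10.
Solve -6*P + 10 = 52: P = (52 - 10) / -6 = -7.

P = -7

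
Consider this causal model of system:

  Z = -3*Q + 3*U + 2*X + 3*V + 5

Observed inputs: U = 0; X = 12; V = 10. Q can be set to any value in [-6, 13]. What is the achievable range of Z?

20 to 77

Substituting into the Z equation gives Z = -3*Q + 59.
Linear in Q, so extremes are at the endpoints: Q = -6 gives Z = 77; Q = 13 gives Z = 20.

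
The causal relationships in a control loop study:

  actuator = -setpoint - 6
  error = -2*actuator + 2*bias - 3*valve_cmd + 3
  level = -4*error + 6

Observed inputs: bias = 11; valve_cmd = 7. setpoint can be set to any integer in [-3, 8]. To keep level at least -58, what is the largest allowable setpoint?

Substituting into the error equation gives error = 2*setpoint + 16.
level becomes -8*setpoint - 58.
Require -8*setpoint - 58 ≥ -58, so setpoint ≤ 0.
The largest integer in [-3, 8] satisfying this is 0.

setpoint = 0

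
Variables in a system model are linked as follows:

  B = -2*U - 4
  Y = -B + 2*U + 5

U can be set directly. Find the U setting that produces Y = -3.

U = -3

Substituting into the Y equation gives Y = 4*U + 9.
Solve 4*U + 9 = -3: U = (-3 - 9) / 4 = -3.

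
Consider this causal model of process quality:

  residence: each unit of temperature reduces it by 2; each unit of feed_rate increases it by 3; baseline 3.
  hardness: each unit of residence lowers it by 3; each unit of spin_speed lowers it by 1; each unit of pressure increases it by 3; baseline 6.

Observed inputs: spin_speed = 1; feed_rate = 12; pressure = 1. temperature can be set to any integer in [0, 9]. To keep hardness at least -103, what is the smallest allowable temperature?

Substituting into the residence equation gives residence = -2*temperature + 39.
hardness becomes 6*temperature - 109.
Require 6*temperature - 109 ≥ -103, so temperature ≥ 1.
The smallest integer in [0, 9] satisfying this is 1.

temperature = 1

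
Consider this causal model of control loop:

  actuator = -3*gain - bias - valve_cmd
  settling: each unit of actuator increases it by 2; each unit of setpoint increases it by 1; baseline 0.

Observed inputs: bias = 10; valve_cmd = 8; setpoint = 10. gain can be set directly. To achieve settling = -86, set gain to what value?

Substituting into the actuator equation gives actuator = -3*gain - 18.
settling becomes -6*gain - 26.
Solve -6*gain - 26 = -86: gain = (-86 + 26) / -6 = 10.

gain = 10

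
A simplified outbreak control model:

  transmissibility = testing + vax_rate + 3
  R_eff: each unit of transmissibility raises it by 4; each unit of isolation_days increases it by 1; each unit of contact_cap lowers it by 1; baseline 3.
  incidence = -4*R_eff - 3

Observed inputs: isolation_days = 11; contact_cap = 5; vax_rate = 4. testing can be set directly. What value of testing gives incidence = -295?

Substituting into the transmissibility equation gives transmissibility = testing + 7.
Substituting into the R_eff equation gives R_eff = 4*testing + 37.
This gives incidence = -16*testing - 151.
Solve -16*testing - 151 = -295: testing = (-295 + 151) / -16 = 9.

testing = 9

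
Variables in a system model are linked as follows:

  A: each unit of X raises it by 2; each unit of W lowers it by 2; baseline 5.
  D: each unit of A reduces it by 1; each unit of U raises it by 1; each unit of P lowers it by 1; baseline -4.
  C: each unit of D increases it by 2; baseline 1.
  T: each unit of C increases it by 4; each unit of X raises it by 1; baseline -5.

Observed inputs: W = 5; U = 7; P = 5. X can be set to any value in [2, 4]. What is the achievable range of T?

Substituting into the A equation gives A = 2*X - 5.
This gives D = -2*X + 3.
So C = -4*X + 7.
T becomes -15*X + 23.
Linear in X, so extremes are at the endpoints: X = 2 gives T = -7; X = 4 gives T = -37.

-37 to -7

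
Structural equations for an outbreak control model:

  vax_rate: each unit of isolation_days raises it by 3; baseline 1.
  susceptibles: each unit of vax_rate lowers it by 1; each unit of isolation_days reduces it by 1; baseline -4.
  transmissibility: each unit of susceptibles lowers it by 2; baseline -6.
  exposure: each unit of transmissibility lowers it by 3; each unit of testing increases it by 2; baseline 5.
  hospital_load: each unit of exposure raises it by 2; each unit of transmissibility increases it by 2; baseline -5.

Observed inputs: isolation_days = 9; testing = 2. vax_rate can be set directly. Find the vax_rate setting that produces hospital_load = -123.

Intervening on vax_rate fixes its value directly, overriding its dependence on isolation_days.
Substituting into the susceptibles equation gives susceptibles = -vax_rate - 13.
Substituting into the transmissibility equation gives transmissibility = 2*vax_rate + 20.
exposure becomes -6*vax_rate - 51.
Substituting into the hospital_load equation gives hospital_load = -8*vax_rate - 67.
Solve -8*vax_rate - 67 = -123: vax_rate = (-123 + 67) / -8 = 7.

vax_rate = 7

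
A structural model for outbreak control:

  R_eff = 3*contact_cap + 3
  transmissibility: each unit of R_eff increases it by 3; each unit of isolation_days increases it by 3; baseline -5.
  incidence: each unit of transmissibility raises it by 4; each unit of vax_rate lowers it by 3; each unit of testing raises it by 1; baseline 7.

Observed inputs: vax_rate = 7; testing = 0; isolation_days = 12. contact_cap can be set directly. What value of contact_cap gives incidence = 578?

contact_cap = 12

Substituting into the transmissibility equation gives transmissibility = 9*contact_cap + 40.
This gives incidence = 36*contact_cap + 146.
Solve 36*contact_cap + 146 = 578: contact_cap = (578 - 146) / 36 = 12.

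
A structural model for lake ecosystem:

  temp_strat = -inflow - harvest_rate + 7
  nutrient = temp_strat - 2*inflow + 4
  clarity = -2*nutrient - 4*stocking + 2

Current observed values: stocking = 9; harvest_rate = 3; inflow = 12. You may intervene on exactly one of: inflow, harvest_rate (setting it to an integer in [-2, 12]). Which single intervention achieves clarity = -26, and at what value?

set inflow = 4

Intervening on inflow: with other inputs at their observed values, clarity = 6*inflow - 50. Solving for -26 gives inflow = 4, within [-2, 12].
Intervening on harvest_rate: clarity = 2*harvest_rate + 16. Reaching -26 requires harvest_rate = -21, outside [-2, 12].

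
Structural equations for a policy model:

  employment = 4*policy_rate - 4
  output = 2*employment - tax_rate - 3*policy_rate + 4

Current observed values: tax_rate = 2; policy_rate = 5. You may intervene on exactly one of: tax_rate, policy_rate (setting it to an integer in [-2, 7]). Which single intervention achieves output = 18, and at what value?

set tax_rate = 3

Intervening on tax_rate: with other inputs at their observed values, output = -tax_rate + 21. Solving for 18 gives tax_rate = 3, within [-2, 7].
Intervening on policy_rate: output = 5*policy_rate - 6. Reaching 18 requires policy_rate = 24/5, not an integer.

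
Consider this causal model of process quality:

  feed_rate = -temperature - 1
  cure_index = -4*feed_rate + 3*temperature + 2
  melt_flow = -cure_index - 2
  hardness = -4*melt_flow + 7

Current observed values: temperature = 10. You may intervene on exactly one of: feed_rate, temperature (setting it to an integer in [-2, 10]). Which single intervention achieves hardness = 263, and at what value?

Intervening on feed_rate: hardness = -16*feed_rate + 143. Reaching 263 requires feed_rate = -15/2, not an integer.
Intervening on temperature: with other inputs at their observed values, hardness = 28*temperature + 39. Solving for 263 gives temperature = 8, within [-2, 10].

set temperature = 8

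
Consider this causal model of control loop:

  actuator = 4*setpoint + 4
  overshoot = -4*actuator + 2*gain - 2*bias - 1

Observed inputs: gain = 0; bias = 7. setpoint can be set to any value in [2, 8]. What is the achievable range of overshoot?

Substituting into the overshoot equation gives overshoot = -16*setpoint - 31.
Linear in setpoint, so extremes are at the endpoints: setpoint = 2 gives overshoot = -63; setpoint = 8 gives overshoot = -159.

-159 to -63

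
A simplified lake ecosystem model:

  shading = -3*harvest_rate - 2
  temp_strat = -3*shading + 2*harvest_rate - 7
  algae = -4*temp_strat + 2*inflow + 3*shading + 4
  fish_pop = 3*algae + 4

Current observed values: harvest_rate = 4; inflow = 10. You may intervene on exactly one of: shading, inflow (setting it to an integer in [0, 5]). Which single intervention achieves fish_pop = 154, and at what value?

set shading = 2

Intervening on shading: with other inputs at their observed values, fish_pop = 45*shading + 64. Solving for 154 gives shading = 2, within [0, 5].
Intervening on inflow: fish_pop = 6*inflow - 626. Reaching 154 requires inflow = 130, outside [0, 5].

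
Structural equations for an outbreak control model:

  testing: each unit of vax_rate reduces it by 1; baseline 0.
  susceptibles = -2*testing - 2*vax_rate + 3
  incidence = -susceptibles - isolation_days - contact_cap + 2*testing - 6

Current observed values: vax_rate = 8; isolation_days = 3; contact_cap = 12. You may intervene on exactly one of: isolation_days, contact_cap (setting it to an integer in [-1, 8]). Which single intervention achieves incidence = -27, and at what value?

Intervening on isolation_days: incidence = -isolation_days - 37. Reaching -27 requires isolation_days = -10, outside [-1, 8].
Intervening on contact_cap: with other inputs at their observed values, incidence = -contact_cap - 28. Solving for -27 gives contact_cap = -1, within [-1, 8].

set contact_cap = -1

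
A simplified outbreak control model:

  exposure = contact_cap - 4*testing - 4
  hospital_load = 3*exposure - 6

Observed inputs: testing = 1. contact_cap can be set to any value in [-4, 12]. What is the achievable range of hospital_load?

Substituting into the exposure equation gives exposure = contact_cap - 8.
This gives hospital_load = 3*contact_cap - 30.
Linear in contact_cap, so extremes are at the endpoints: contact_cap = -4 gives hospital_load = -42; contact_cap = 12 gives hospital_load = 6.

-42 to 6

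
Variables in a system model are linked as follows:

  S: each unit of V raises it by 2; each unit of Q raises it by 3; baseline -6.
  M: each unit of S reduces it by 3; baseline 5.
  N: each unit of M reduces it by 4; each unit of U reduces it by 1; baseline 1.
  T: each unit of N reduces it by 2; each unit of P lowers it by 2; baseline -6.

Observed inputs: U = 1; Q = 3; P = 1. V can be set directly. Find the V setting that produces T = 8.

Substituting into the S equation gives S = 2*V + 3.
Substituting into the M equation gives M = -6*V - 4.
Substituting into the N equation gives N = 24*V + 16.
Substituting into the T equation gives T = -48*V - 40.
Solve -48*V - 40 = 8: V = (8 + 40) / -48 = -1.

V = -1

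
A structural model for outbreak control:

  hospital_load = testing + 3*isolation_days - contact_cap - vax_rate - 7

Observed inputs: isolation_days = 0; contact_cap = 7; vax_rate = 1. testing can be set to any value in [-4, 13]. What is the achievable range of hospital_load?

Substituting into the hospital_load equation gives hospital_load = testing - 15.
Linear in testing, so extremes are at the endpoints: testing = -4 gives hospital_load = -19; testing = 13 gives hospital_load = -2.

-19 to -2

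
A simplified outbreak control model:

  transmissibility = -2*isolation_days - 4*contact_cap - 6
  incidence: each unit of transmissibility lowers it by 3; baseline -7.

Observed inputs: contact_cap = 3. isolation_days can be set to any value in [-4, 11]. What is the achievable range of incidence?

23 to 113

Substituting into the transmissibility equation gives transmissibility = -2*isolation_days - 18.
Substituting into the incidence equation gives incidence = 6*isolation_days + 47.
Linear in isolation_days, so extremes are at the endpoints: isolation_days = -4 gives incidence = 23; isolation_days = 11 gives incidence = 113.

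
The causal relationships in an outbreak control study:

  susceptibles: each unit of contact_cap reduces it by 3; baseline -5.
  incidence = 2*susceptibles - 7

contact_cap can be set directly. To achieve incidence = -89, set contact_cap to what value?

contact_cap = 12

Substituting into the incidence equation gives incidence = -6*contact_cap - 17.
Solve -6*contact_cap - 17 = -89: contact_cap = (-89 + 17) / -6 = 12.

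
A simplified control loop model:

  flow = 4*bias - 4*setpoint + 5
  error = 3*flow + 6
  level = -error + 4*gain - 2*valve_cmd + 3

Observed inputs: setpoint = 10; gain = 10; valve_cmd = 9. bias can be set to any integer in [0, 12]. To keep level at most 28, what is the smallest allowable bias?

bias = 8

Substituting into the flow equation gives flow = 4*bias - 35.
Substituting into the error equation gives error = 12*bias - 99.
This gives level = -12*bias + 124.
Require -12*bias + 124 ≤ 28, so bias ≥ 8.
The smallest integer in [0, 12] satisfying this is 8.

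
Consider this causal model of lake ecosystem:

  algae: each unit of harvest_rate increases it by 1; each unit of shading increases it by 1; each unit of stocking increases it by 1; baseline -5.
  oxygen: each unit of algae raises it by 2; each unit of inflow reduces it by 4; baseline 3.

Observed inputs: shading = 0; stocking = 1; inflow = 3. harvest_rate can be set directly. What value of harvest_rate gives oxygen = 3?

harvest_rate = 10

Substituting into the algae equation gives algae = harvest_rate - 4.
Substituting into the oxygen equation gives oxygen = 2*harvest_rate - 17.
Solve 2*harvest_rate - 17 = 3: harvest_rate = (3 + 17) / 2 = 10.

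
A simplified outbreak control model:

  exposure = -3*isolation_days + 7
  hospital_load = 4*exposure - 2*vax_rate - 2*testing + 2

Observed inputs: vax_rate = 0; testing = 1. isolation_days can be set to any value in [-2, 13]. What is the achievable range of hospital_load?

-128 to 52

Substituting into the hospital_load equation gives hospital_load = -12*isolation_days + 28.
Linear in isolation_days, so extremes are at the endpoints: isolation_days = -2 gives hospital_load = 52; isolation_days = 13 gives hospital_load = -128.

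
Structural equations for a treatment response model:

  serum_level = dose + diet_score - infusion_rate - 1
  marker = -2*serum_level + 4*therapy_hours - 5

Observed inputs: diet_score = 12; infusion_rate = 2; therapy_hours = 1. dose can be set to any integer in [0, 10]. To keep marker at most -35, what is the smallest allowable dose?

Substituting into the serum_level equation gives serum_level = dose + 9.
Substituting into the marker equation gives marker = -2*dose - 19.
Require -2*dose - 19 ≤ -35, so dose ≥ 8.
The smallest integer in [0, 10] satisfying this is 8.

dose = 8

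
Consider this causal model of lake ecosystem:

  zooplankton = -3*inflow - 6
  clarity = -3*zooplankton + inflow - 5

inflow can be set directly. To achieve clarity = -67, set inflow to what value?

inflow = -8

Substituting into the clarity equation gives clarity = 10*inflow + 13.
Solve 10*inflow + 13 = -67: inflow = (-67 - 13) / 10 = -8.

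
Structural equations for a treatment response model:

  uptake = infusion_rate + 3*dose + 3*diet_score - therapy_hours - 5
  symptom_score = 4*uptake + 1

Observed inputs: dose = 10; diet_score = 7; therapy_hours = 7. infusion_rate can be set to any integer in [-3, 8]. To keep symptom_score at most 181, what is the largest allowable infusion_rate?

infusion_rate = 6

Substituting into the uptake equation gives uptake = infusion_rate + 39.
Substituting into the symptom_score equation gives symptom_score = 4*infusion_rate + 157.
Require 4*infusion_rate + 157 ≤ 181, so infusion_rate ≤ 6.
The largest integer in [-3, 8] satisfying this is 6.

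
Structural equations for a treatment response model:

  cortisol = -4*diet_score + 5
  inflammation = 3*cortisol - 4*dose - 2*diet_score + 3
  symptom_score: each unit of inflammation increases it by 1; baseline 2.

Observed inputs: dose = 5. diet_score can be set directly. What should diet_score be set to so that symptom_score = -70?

Substituting into the inflammation equation gives inflammation = -14*diet_score - 2.
So symptom_score = -14*diet_score.
Solve -14*diet_score = -70: diet_score = -70 / -14 = 5.

diet_score = 5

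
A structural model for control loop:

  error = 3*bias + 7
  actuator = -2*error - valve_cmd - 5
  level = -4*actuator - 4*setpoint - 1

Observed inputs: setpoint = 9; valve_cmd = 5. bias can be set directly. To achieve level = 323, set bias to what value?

bias = 11

Substituting into the actuator equation gives actuator = -6*bias - 24.
Substituting into the level equation gives level = 24*bias + 59.
Solve 24*bias + 59 = 323: bias = (323 - 59) / 24 = 11.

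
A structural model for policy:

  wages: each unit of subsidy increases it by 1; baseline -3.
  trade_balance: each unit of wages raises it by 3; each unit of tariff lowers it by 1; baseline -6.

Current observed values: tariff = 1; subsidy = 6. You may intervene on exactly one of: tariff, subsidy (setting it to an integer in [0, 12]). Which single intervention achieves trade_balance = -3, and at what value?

set tariff = 6

Intervening on tariff: with other inputs at their observed values, trade_balance = -tariff + 3. Solving for -3 gives tariff = 6, within [0, 12].
Intervening on subsidy: trade_balance = 3*subsidy - 16. Reaching -3 requires subsidy = 13/3, not an integer.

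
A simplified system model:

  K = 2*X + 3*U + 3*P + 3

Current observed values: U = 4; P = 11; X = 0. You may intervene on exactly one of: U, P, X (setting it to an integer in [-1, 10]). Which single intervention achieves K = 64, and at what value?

Intervening on U: K = 3*U + 36. Reaching 64 requires U = 28/3, not an integer.
Intervening on P: K = 3*P + 15. Reaching 64 requires P = 49/3, not an integer.
Intervening on X: with other inputs at their observed values, K = 2*X + 48. Solving for 64 gives X = 8, within [-1, 10].

set X = 8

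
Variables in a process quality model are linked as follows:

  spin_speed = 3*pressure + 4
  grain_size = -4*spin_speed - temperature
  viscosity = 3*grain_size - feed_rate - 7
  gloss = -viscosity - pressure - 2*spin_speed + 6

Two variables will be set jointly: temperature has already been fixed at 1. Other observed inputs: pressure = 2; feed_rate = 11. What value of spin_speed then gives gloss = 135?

spin_speed = 11

With temperature held at 1:
Intervening on spin_speed fixes its value directly, overriding its dependence on pressure.
Substituting into the grain_size equation gives grain_size = -4*spin_speed - 1.
Substituting into the viscosity equation gives viscosity = -12*spin_speed - 21.
Substituting into the gloss equation gives gloss = 10*spin_speed + 25.
Solve 10*spin_speed + 25 = 135: spin_speed = (135 - 25) / 10 = 11.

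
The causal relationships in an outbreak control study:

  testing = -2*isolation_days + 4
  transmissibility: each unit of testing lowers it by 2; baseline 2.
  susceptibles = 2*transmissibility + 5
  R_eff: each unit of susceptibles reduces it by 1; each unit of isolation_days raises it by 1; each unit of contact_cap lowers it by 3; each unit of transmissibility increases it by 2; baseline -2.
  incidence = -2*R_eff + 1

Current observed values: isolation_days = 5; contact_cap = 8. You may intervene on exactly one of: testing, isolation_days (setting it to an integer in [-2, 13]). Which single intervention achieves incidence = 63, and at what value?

set isolation_days = 0

Intervening on testing: the paths from testing to incidence cancel (net effect zero), leaving incidence = 53; 63 is unreachable this way.
Intervening on isolation_days: with other inputs at their observed values, incidence = -2*isolation_days + 63. Solving for 63 gives isolation_days = 0, within [-2, 13].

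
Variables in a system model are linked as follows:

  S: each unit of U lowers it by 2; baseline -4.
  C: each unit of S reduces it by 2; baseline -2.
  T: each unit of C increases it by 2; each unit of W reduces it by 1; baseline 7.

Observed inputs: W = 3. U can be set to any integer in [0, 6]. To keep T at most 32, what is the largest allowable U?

Substituting into the C equation gives C = 4*U + 6.
Substituting into the T equation gives T = 8*U + 16.
Require 8*U + 16 ≤ 32, so U ≤ 2.
The largest integer in [0, 6] satisfying this is 2.

U = 2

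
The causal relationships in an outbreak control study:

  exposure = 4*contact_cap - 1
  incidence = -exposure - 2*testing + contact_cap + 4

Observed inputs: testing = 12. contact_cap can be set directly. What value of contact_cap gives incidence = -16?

contact_cap = -1

Substituting into the incidence equation gives incidence = -3*contact_cap - 19.
Solve -3*contact_cap - 19 = -16: contact_cap = (-16 + 19) / -3 = -1.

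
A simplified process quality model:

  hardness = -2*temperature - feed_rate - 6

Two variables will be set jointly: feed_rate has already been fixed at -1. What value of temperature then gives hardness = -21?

temperature = 8

With feed_rate held at -1:
Substituting into the hardness equation gives hardness = -2*temperature - 5.
Solve -2*temperature - 5 = -21: temperature = (-21 + 5) / -2 = 8.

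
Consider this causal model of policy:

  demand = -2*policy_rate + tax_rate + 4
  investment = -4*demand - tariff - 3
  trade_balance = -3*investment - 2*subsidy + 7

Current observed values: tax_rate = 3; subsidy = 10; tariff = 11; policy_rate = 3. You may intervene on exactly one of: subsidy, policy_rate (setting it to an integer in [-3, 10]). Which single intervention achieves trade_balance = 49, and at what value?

Intervening on subsidy: with other inputs at their observed values, trade_balance = -2*subsidy + 61. Solving for 49 gives subsidy = 6, within [-3, 10].
Intervening on policy_rate: trade_balance = -24*policy_rate + 113. Reaching 49 requires policy_rate = 8/3, not an integer.

set subsidy = 6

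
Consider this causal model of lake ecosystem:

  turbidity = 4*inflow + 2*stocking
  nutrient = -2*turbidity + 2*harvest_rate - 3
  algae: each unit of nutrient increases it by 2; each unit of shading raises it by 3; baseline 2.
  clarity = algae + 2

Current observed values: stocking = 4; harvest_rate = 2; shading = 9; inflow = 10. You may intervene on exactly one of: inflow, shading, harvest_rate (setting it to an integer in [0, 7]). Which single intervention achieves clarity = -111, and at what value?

set inflow = 7

Intervening on inflow: with other inputs at their observed values, clarity = -16*inflow + 1. Solving for -111 gives inflow = 7, within [0, 7].
Intervening on shading: clarity = 3*shading - 186. Reaching -111 requires shading = 25, outside [0, 7].
Intervening on harvest_rate: clarity = 4*harvest_rate - 167. Reaching -111 requires harvest_rate = 14, outside [0, 7].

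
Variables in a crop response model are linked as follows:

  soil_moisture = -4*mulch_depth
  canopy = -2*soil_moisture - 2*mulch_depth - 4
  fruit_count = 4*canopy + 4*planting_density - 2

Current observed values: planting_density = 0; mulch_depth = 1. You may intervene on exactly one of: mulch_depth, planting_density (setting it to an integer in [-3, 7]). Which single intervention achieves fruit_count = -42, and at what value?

Intervening on mulch_depth: with other inputs at their observed values, fruit_count = 24*mulch_depth - 18. Solving for -42 gives mulch_depth = -1, within [-3, 7].
Intervening on planting_density: fruit_count = 4*planting_density + 6. Reaching -42 requires planting_density = -12, outside [-3, 7].

set mulch_depth = -1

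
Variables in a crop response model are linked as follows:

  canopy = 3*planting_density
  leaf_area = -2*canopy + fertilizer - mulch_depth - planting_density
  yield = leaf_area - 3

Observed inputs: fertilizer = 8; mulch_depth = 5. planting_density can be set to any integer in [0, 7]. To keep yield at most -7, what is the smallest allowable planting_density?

Substituting into the leaf_area equation gives leaf_area = -7*planting_density + 3.
Substituting into the yield equation gives yield = -7*planting_density.
Require -7*planting_density ≤ -7, so planting_density ≥ 1.
The smallest integer in [0, 7] satisfying this is 1.

planting_density = 1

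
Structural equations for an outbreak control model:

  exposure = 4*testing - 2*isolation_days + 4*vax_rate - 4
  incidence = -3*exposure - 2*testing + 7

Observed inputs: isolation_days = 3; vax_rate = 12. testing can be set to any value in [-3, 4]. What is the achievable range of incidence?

Substituting into the exposure equation gives exposure = 4*testing + 38.
So incidence = -14*testing - 107.
Linear in testing, so extremes are at the endpoints: testing = -3 gives incidence = -65; testing = 4 gives incidence = -163.

-163 to -65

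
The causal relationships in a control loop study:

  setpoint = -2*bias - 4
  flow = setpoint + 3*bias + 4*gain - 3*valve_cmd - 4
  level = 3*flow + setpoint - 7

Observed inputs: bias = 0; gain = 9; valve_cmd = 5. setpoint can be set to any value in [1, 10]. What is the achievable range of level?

48 to 84

Intervening on setpoint fixes its value directly, overriding its dependence on bias.
Substituting into the flow equation gives flow = setpoint + 17.
Substituting into the level equation gives level = 4*setpoint + 44.
Linear in setpoint, so extremes are at the endpoints: setpoint = 1 gives level = 48; setpoint = 10 gives level = 84.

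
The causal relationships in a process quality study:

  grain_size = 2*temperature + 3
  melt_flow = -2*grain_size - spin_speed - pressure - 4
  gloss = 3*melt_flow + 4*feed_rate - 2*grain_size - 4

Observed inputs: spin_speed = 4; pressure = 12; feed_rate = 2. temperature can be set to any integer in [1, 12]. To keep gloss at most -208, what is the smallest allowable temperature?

Substituting into the melt_flow equation gives melt_flow = -4*temperature - 26.
gloss becomes -16*temperature - 80.
Require -16*temperature - 80 ≤ -208, so temperature ≥ 8.
The smallest integer in [1, 12] satisfying this is 8.

temperature = 8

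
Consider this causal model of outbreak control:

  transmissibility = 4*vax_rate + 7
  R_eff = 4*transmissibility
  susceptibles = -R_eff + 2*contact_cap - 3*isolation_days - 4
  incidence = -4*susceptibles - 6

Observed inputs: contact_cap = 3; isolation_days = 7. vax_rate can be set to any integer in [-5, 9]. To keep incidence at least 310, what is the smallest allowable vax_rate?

Substituting into the R_eff equation gives R_eff = 16*vax_rate + 28.
susceptibles becomes -16*vax_rate - 47.
Substituting into the incidence equation gives incidence = 64*vax_rate + 182.
Require 64*vax_rate + 182 ≥ 310, so vax_rate ≥ 2.
The smallest integer in [-5, 9] satisfying this is 2.

vax_rate = 2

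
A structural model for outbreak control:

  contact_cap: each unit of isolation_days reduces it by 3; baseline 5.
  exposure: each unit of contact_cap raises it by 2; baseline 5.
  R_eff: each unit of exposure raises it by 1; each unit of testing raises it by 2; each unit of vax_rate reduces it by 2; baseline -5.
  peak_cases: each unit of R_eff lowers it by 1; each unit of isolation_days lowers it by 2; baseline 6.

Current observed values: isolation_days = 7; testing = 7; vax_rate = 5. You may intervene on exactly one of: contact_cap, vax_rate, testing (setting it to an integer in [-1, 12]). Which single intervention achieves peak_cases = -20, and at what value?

set contact_cap = 4

Intervening on contact_cap: with other inputs at their observed values, peak_cases = -2*contact_cap - 12. Solving for -20 gives contact_cap = 4, within [-1, 12].
Intervening on vax_rate: peak_cases = 2*vax_rate + 10. Reaching -20 requires vax_rate = -15, outside [-1, 12].
Intervening on testing: peak_cases = -2*testing + 34. Reaching -20 requires testing = 27, outside [-1, 12].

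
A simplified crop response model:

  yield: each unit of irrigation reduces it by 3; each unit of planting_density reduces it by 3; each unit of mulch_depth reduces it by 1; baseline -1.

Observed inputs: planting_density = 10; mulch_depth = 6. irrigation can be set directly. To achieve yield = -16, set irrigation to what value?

Substituting into the yield equation gives yield = -3*irrigation - 37.
Solve -3*irrigation - 37 = -16: irrigation = (-16 + 37) / -3 = -7.

irrigation = -7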